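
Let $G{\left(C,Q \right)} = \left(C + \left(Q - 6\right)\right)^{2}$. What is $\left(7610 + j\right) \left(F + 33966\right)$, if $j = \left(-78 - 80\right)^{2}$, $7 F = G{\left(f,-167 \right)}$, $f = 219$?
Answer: $\frac{7813785972}{7} \approx 1.1163 \cdot 10^{9}$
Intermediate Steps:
$G{\left(C,Q \right)} = \left(-6 + C + Q\right)^{2}$ ($G{\left(C,Q \right)} = \left(C + \left(Q - 6\right)\right)^{2} = \left(C + \left(-6 + Q\right)\right)^{2} = \left(-6 + C + Q\right)^{2}$)
$F = \frac{2116}{7}$ ($F = \frac{\left(-6 + 219 - 167\right)^{2}}{7} = \frac{46^{2}}{7} = \frac{1}{7} \cdot 2116 = \frac{2116}{7} \approx 302.29$)
$j = 24964$ ($j = \left(-158\right)^{2} = 24964$)
$\left(7610 + j\right) \left(F + 33966\right) = \left(7610 + 24964\right) \left(\frac{2116}{7} + 33966\right) = 32574 \cdot \frac{239878}{7} = \frac{7813785972}{7}$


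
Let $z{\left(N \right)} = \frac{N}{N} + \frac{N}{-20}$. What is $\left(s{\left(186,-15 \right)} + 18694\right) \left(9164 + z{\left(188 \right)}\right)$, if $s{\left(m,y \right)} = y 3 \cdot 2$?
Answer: $\frac{851653912}{5} \approx 1.7033 \cdot 10^{8}$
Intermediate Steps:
$s{\left(m,y \right)} = 6 y$ ($s{\left(m,y \right)} = 3 y 2 = 6 y$)
$z{\left(N \right)} = 1 - \frac{N}{20}$ ($z{\left(N \right)} = 1 + N \left(- \frac{1}{20}\right) = 1 - \frac{N}{20}$)
$\left(s{\left(186,-15 \right)} + 18694\right) \left(9164 + z{\left(188 \right)}\right) = \left(6 \left(-15\right) + 18694\right) \left(9164 + \left(1 - \frac{47}{5}\right)\right) = \left(-90 + 18694\right) \left(9164 + \left(1 - \frac{47}{5}\right)\right) = 18604 \left(9164 - \frac{42}{5}\right) = 18604 \cdot \frac{45778}{5} = \frac{851653912}{5}$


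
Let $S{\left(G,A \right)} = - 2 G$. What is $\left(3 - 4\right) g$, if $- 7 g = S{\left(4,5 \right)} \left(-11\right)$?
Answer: $\frac{88}{7} \approx 12.571$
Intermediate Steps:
$g = - \frac{88}{7}$ ($g = - \frac{\left(-2\right) 4 \left(-11\right)}{7} = - \frac{\left(-8\right) \left(-11\right)}{7} = \left(- \frac{1}{7}\right) 88 = - \frac{88}{7} \approx -12.571$)
$\left(3 - 4\right) g = \left(3 - 4\right) \left(- \frac{88}{7}\right) = \left(-1\right) \left(- \frac{88}{7}\right) = \frac{88}{7}$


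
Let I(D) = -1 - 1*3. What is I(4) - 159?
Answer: -163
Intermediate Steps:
I(D) = -4 (I(D) = -1 - 3 = -4)
I(4) - 159 = -4 - 159 = -163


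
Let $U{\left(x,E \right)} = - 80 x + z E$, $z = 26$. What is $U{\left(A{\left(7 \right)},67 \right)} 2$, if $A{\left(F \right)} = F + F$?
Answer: $1244$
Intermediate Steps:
$A{\left(F \right)} = 2 F$
$U{\left(x,E \right)} = - 80 x + 26 E$
$U{\left(A{\left(7 \right)},67 \right)} 2 = \left(- 80 \cdot 2 \cdot 7 + 26 \cdot 67\right) 2 = \left(\left(-80\right) 14 + 1742\right) 2 = \left(-1120 + 1742\right) 2 = 622 \cdot 2 = 1244$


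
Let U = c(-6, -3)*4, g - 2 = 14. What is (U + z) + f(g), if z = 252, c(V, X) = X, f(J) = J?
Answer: 256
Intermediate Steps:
g = 16 (g = 2 + 14 = 16)
U = -12 (U = -3*4 = -12)
(U + z) + f(g) = (-12 + 252) + 16 = 240 + 16 = 256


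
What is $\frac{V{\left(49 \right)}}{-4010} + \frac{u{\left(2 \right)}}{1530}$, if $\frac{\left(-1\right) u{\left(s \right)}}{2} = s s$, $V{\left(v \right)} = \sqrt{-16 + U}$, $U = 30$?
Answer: $- \frac{4}{765} - \frac{\sqrt{14}}{4010} \approx -0.0061618$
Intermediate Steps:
$V{\left(v \right)} = \sqrt{14}$ ($V{\left(v \right)} = \sqrt{-16 + 30} = \sqrt{14}$)
$u{\left(s \right)} = - 2 s^{2}$ ($u{\left(s \right)} = - 2 s s = - 2 s^{2}$)
$\frac{V{\left(49 \right)}}{-4010} + \frac{u{\left(2 \right)}}{1530} = \frac{\sqrt{14}}{-4010} + \frac{\left(-2\right) 2^{2}}{1530} = \sqrt{14} \left(- \frac{1}{4010}\right) + \left(-2\right) 4 \cdot \frac{1}{1530} = - \frac{\sqrt{14}}{4010} - \frac{4}{765} = - \frac{4}{765} - \frac{\sqrt{14}}{4010}$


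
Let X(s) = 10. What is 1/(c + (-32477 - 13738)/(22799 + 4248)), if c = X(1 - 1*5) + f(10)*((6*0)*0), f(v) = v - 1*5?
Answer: 27047/224255 ≈ 0.12061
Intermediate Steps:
f(v) = -5 + v (f(v) = v - 5 = -5 + v)
c = 10 (c = 10 + (-5 + 10)*((6*0)*0) = 10 + 5*(0*0) = 10 + 5*0 = 10 + 0 = 10)
1/(c + (-32477 - 13738)/(22799 + 4248)) = 1/(10 + (-32477 - 13738)/(22799 + 4248)) = 1/(10 - 46215/27047) = 1/(224255/27047) = 27047/224255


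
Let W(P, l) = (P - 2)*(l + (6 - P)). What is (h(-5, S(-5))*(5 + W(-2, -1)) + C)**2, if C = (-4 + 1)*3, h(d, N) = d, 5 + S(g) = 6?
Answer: 11236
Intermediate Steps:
S(g) = 1 (S(g) = -5 + 6 = 1)
W(P, l) = (-2 + P)*(6 + l - P)
C = -9 (C = -3*3 = -9)
(h(-5, S(-5))*(5 + W(-2, -1)) + C)**2 = (-5*(5 + (-12 - 1*(-2)**2 - 2*(-1) + 8*(-2) - 2*(-1))) - 9)**2 = (-5*(5 + (-12 - 1*4 + 2 - 16 + 2)) - 9)**2 = (-5*(5 + (-12 - 4 + 2 - 16 + 2)) - 9)**2 = (-5*(5 - 28) - 9)**2 = (-5*(-23) - 9)**2 = (115 - 9)**2 = 106**2 = 11236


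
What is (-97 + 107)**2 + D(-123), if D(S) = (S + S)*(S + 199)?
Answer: -18596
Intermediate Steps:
D(S) = 2*S*(199 + S) (D(S) = (2*S)*(199 + S) = 2*S*(199 + S))
(-97 + 107)**2 + D(-123) = (-97 + 107)**2 + 2*(-123)*(199 - 123) = 10**2 + 2*(-123)*76 = 100 - 18696 = -18596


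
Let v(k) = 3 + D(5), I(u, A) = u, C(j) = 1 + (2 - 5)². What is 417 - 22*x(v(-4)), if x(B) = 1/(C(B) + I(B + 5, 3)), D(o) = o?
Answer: 9569/23 ≈ 416.04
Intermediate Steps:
C(j) = 10 (C(j) = 1 + (-3)² = 1 + 9 = 10)
v(k) = 8 (v(k) = 3 + 5 = 8)
x(B) = 1/(15 + B) (x(B) = 1/(10 + (B + 5)) = 1/(10 + (5 + B)) = 1/(15 + B))
417 - 22*x(v(-4)) = 417 - 22/(15 + 8) = 417 - 22/23 = 9569/23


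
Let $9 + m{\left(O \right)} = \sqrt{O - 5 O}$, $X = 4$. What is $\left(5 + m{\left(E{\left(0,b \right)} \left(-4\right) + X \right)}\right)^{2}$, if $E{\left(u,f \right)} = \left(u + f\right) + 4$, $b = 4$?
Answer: $128 - 32 \sqrt{7} \approx 43.336$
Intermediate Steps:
$E{\left(u,f \right)} = 4 + f + u$ ($E{\left(u,f \right)} = \left(f + u\right) + 4 = 4 + f + u$)
$m{\left(O \right)} = -9 + 2 \sqrt{- O}$ ($m{\left(O \right)} = -9 + \sqrt{O - 5 O} = -9 + \sqrt{- 4 O} = -9 + 2 \sqrt{- O}$)
$\left(5 + m{\left(E{\left(0,b \right)} \left(-4\right) + X \right)}\right)^{2} = \left(5 - \left(9 - 2 \sqrt{- (\left(4 + 4 + 0\right) \left(-4\right) + 4)}\right)\right)^{2} = \left(5 - \left(9 - 2 \sqrt{- (8 \left(-4\right) + 4)}\right)\right)^{2} = \left(5 - \left(9 - 2 \sqrt{- (-32 + 4)}\right)\right)^{2} = \left(5 - \left(9 - 2 \sqrt{\left(-1\right) \left(-28\right)}\right)\right)^{2} = \left(5 - \left(9 - 2 \sqrt{28}\right)\right)^{2} = \left(5 - \left(9 - 2 \cdot 2 \sqrt{7}\right)\right)^{2} = \left(5 - \left(9 - 4 \sqrt{7}\right)\right)^{2} = \left(-4 + 4 \sqrt{7}\right)^{2}$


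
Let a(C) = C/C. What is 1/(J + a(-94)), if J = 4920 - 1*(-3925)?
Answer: 1/8846 ≈ 0.00011305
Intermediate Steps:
J = 8845 (J = 4920 + 3925 = 8845)
a(C) = 1
1/(J + a(-94)) = 1/(8845 + 1) = 1/8846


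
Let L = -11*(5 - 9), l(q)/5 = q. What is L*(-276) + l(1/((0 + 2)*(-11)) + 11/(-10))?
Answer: -133647/11 ≈ -12150.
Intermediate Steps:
l(q) = 5*q
L = 44 (L = -11*(-4) = 44)
L*(-276) + l(1/((0 + 2)*(-11)) + 11/(-10)) = 44*(-276) + 5*(1/((0 + 2)*(-11)) + 11/(-10)) = -12144 + 5*(-1/11/2 + 11*(-1/10)) = -12144 + 5*((1/2)*(-1/11) - 11/10) = -12144 + 5*(-1/22 - 11/10) = -12144 + 5*(-63/55) = -12144 - 63/11 = -133647/11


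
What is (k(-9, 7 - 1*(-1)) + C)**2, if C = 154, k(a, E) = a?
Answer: 21025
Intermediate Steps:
(k(-9, 7 - 1*(-1)) + C)**2 = (-9 + 154)**2 = 145**2 = 21025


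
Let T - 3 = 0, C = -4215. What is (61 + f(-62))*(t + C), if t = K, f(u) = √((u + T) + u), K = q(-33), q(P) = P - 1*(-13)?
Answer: -258335 - 46585*I ≈ -2.5834e+5 - 46585.0*I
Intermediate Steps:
T = 3 (T = 3 + 0 = 3)
q(P) = 13 + P (q(P) = P + 13 = 13 + P)
K = -20 (K = 13 - 33 = -20)
f(u) = √(3 + 2*u) (f(u) = √((u + 3) + u) = √((3 + u) + u) = √(3 + 2*u))
t = -20
(61 + f(-62))*(t + C) = (61 + √(3 + 2*(-62)))*(-20 - 4215) = (61 + √(3 - 124))*(-4235) = (61 + √(-121))*(-4235) = (61 + 11*I)*(-4235) = -258335 - 46585*I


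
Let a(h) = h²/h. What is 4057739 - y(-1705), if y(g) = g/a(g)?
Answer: 4057738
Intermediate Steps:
a(h) = h
y(g) = 1 (y(g) = g/g = 1)
4057739 - y(-1705) = 4057739 - 1*1 = 4057739 - 1 = 4057738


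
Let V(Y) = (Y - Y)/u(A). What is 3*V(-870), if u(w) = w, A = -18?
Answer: 0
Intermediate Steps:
V(Y) = 0 (V(Y) = (Y - Y)/(-18) = 0*(-1/18) = 0)
3*V(-870) = 3*0 = 0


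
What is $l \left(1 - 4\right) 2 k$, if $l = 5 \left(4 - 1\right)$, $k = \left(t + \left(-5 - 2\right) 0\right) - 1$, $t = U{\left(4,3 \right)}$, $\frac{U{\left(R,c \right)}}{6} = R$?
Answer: $-2070$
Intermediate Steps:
$U{\left(R,c \right)} = 6 R$
$t = 24$ ($t = 6 \cdot 4 = 24$)
$k = 23$ ($k = \left(24 + \left(-5 - 2\right) 0\right) - 1 = \left(24 - 0\right) - 1 = \left(24 + 0\right) - 1 = 24 - 1 = 23$)
$l = 15$ ($l = 5 \cdot 3 = 15$)
$l \left(1 - 4\right) 2 k = 15 \left(1 - 4\right) 2 \cdot 23 = 15 \left(-3\right) 2 \cdot 23 = \left(-45\right) 2 \cdot 23 = \left(-90\right) 23 = -2070$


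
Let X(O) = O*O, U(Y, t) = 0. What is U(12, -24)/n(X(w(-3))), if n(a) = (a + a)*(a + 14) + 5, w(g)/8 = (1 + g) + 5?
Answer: 0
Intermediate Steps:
w(g) = 48 + 8*g (w(g) = 8*((1 + g) + 5) = 8*(6 + g) = 48 + 8*g)
X(O) = O²
n(a) = 5 + 2*a*(14 + a) (n(a) = (2*a)*(14 + a) + 5 = 2*a*(14 + a) + 5 = 5 + 2*a*(14 + a))
U(12, -24)/n(X(w(-3))) = 0/(5 + 2*((48 + 8*(-3))²)² + 28*(48 + 8*(-3))²) = 0/(5 + 2*((48 - 24)²)² + 28*(48 - 24)²) = 0/(5 + 2*(24²)² + 28*24²) = 0/(5 + 2*576² + 28*576) = 0/(5 + 2*331776 + 16128) = 0/(5 + 663552 + 16128) = 0/679685 = 0*(1/679685) = 0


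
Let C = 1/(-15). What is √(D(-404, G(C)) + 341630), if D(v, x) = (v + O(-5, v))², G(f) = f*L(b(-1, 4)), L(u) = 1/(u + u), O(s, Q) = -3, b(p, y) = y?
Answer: √507279 ≈ 712.24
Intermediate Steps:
C = -1/15 (C = 1*(-1/15) = -1/15 ≈ -0.066667)
L(u) = 1/(2*u)
G(f) = f/8 (G(f) = f*((½)/4) = f*((½)*(¼)) = f*(⅛) = f/8)
D(v, x) = (-3 + v)² (D(v, x) = (v - 3)² = (-3 + v)²)
√(D(-404, G(C)) + 341630) = √((-3 - 404)² + 341630) = √((-407)² + 341630) = √(165649 + 341630) = √507279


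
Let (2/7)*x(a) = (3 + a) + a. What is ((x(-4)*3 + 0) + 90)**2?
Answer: 5625/4 ≈ 1406.3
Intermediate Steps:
x(a) = 21/2 + 7*a (x(a) = 7*((3 + a) + a)/2 = 7*(3 + 2*a)/2 = 21/2 + 7*a)
((x(-4)*3 + 0) + 90)**2 = (((21/2 + 7*(-4))*3 + 0) + 90)**2 = (((21/2 - 28)*3 + 0) + 90)**2 = ((-35/2*3 + 0) + 90)**2 = ((-105/2 + 0) + 90)**2 = (-105/2 + 90)**2 = (75/2)**2 = 5625/4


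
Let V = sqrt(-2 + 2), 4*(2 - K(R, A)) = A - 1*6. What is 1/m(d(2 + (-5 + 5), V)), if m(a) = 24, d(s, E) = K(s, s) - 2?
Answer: 1/24 ≈ 0.041667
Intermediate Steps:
K(R, A) = 7/2 - A/4 (K(R, A) = 2 - (A - 1*6)/4 = 2 - (A - 6)/4 = 2 - (-6 + A)/4 = 2 + (3/2 - A/4) = 7/2 - A/4)
V = 0 (V = sqrt(0) = 0)
d(s, E) = 3/2 - s/4 (d(s, E) = (7/2 - s/4) - 2 = 3/2 - s/4)
1/m(d(2 + (-5 + 5), V)) = 1/24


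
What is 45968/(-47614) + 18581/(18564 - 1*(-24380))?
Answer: -544667029/1022367808 ≈ -0.53275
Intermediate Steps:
45968/(-47614) + 18581/(18564 - 1*(-24380)) = 45968*(-1/47614) + 18581/(18564 + 24380) = -22984/23807 + 18581/42944 = -544667029/1022367808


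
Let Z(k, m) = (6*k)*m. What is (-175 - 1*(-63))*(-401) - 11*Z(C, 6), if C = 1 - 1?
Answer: 44912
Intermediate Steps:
C = 0
Z(k, m) = 6*k*m
(-175 - 1*(-63))*(-401) - 11*Z(C, 6) = (-175 - 1*(-63))*(-401) - 66*0*6 = (-175 + 63)*(-401) - 11*0 = -112*(-401) + 0 = 44912 + 0 = 44912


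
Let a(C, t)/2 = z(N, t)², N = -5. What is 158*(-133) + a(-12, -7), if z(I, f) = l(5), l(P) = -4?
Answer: -20982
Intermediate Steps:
z(I, f) = -4
a(C, t) = 32 (a(C, t) = 2*(-4)² = 2*16 = 32)
158*(-133) + a(-12, -7) = 158*(-133) + 32 = -21014 + 32 = -20982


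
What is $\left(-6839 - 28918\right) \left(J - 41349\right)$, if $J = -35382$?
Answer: $2743670367$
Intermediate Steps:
$\left(-6839 - 28918\right) \left(J - 41349\right) = \left(-6839 - 28918\right) \left(-35382 - 41349\right) = \left(-35757\right) \left(-76731\right) = 2743670367$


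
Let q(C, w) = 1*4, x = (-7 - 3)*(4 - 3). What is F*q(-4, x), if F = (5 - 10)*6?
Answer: -120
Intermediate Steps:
x = -10 (x = -10*1 = -10)
q(C, w) = 4
F = -30 (F = -5*6 = -30)
F*q(-4, x) = -30*4 = -120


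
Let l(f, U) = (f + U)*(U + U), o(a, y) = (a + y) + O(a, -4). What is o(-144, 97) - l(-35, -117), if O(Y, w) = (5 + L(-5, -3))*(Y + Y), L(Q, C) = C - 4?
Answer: -35039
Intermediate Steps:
L(Q, C) = -4 + C
O(Y, w) = -4*Y (O(Y, w) = (5 + (-4 - 3))*(Y + Y) = (5 - 7)*(2*Y) = -4*Y)
o(a, y) = y - 3*a (o(a, y) = (a + y) - 4*a = y - 3*a)
l(f, U) = 2*U*(U + f) (l(f, U) = (U + f)*(2*U) = 2*U*(U + f))
o(-144, 97) - l(-35, -117) = (97 - 3*(-144)) - 2*(-117)*(-117 - 35) = (97 + 432) - 2*(-117)*(-152) = 529 - 1*35568 = 529 - 35568 = -35039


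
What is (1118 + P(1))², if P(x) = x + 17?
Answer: 1290496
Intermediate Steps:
P(x) = 17 + x
(1118 + P(1))² = (1118 + (17 + 1))² = (1118 + 18)² = 1136² = 1290496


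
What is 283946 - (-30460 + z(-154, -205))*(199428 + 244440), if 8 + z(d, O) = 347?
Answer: 13370031974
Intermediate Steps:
z(d, O) = 339 (z(d, O) = -8 + 347 = 339)
283946 - (-30460 + z(-154, -205))*(199428 + 244440) = 283946 - (-30460 + 339)*(199428 + 244440) = 283946 - (-30121)*443868 = 283946 - 1*(-13369748028) = 283946 + 13369748028 = 13370031974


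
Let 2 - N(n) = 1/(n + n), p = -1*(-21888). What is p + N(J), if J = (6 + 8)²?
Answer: 8580879/392 ≈ 21890.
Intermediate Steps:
p = 21888
J = 196 (J = 14² = 196)
N(n) = 2 - 1/(2*n) (N(n) = 2 - 1/(n + n) = 2 - 1/(2*n))
p + N(J) = 21888 + (2 - ½/196) = 21888 + (2 - ½*1/196) = 21888 + (2 - 1/392) = 21888 + 783/392 = 8580879/392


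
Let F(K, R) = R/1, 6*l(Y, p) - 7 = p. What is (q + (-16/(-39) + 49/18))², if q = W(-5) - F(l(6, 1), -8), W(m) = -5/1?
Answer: 2059225/54756 ≈ 37.607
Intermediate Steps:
l(Y, p) = 7/6 + p/6
W(m) = -5 (W(m) = -5*1 = -5)
F(K, R) = R (F(K, R) = R*1 = R)
q = 3 (q = -5 - 1*(-8) = -5 + 8 = 3)
(q + (-16/(-39) + 49/18))² = (3 + (-16/(-39) + 49/18))² = (3 + (-16*(-1/39) + 49*(1/18)))² = (3 + (16/39 + 49/18))² = (3 + 733/234)² = (1435/234)² = 2059225/54756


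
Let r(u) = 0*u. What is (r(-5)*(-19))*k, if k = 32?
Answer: 0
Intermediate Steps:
r(u) = 0
(r(-5)*(-19))*k = (0*(-19))*32 = 0*32 = 0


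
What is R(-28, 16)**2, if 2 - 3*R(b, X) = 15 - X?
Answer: 1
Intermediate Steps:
R(b, X) = -13/3 + X/3 (R(b, X) = 2/3 - (15 - X)/3 = 2/3 + (-5 + X/3) = -13/3 + X/3)
R(-28, 16)**2 = (-13/3 + (1/3)*16)**2 = (-13/3 + 16/3)**2 = 1**2 = 1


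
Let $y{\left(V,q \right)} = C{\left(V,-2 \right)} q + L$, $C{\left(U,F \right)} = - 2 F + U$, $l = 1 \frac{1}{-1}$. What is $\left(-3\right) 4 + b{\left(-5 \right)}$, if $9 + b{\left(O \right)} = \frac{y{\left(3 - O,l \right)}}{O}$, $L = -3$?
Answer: $-18$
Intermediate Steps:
$l = -1$ ($l = 1 \left(-1\right) = -1$)
$C{\left(U,F \right)} = U - 2 F$
$y{\left(V,q \right)} = -3 + q \left(4 + V\right)$ ($y{\left(V,q \right)} = \left(V - -4\right) q - 3 = \left(V + 4\right) q - 3 = \left(4 + V\right) q - 3 = q \left(4 + V\right) - 3 = -3 + q \left(4 + V\right)$)
$b{\left(O \right)} = -9 + \frac{-10 + O}{O}$ ($b{\left(O \right)} = -9 + \frac{-3 - \left(4 - \left(-3 + O\right)\right)}{O} = -9 + \frac{-3 - \left(7 - O\right)}{O} = -9 + \frac{-3 + \left(-7 + O\right)}{O} = -9 + \frac{-10 + O}{O}$)
$\left(-3\right) 4 + b{\left(-5 \right)} = \left(-3\right) 4 - \left(8 + \frac{10}{-5}\right) = -12 - 6 = -18$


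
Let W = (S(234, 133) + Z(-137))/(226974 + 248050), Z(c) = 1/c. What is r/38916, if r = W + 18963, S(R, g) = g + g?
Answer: 5961737255/12234718144 ≈ 0.48728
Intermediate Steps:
S(R, g) = 2*g
W = 36441/65078288 (W = (2*133 + 1/(-137))/(226974 + 248050) = (266 - 1/137)/475024 = (36441/137)*(1/475024) = 36441/65078288 ≈ 0.00055996)
r = 1234079611785/65078288 (r = 36441/65078288 + 18963 = 1234079611785/65078288 ≈ 18963.)
r/38916 = (1234079611785/65078288)/38916 = (1234079611785/65078288)*(1/38916) = 5961737255/12234718144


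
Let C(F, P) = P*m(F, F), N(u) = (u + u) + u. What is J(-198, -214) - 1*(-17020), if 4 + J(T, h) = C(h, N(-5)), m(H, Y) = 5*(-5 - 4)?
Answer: 17691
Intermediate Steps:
N(u) = 3*u (N(u) = 2*u + u = 3*u)
m(H, Y) = -45 (m(H, Y) = 5*(-9) = -45)
C(F, P) = -45*P (C(F, P) = P*(-45) = -45*P)
J(T, h) = 671 (J(T, h) = -4 - 135*(-5) = -4 - 45*(-15) = -4 + 675 = 671)
J(-198, -214) - 1*(-17020) = 671 - 1*(-17020) = 671 + 17020 = 17691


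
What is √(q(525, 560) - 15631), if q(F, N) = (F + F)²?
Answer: 7*√22181 ≈ 1042.5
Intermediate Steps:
q(F, N) = 4*F² (q(F, N) = (2*F)² = 4*F²)
√(q(525, 560) - 15631) = √(4*525² - 15631) = √(4*275625 - 15631) = √(1102500 - 15631) = √1086869 = 7*√22181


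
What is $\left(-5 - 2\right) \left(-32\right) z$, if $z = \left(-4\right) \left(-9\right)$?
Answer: $8064$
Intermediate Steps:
$z = 36$
$\left(-5 - 2\right) \left(-32\right) z = \left(-5 - 2\right) \left(-32\right) 36 = \left(-7\right) \left(-32\right) 36 = 224 \cdot 36 = 8064$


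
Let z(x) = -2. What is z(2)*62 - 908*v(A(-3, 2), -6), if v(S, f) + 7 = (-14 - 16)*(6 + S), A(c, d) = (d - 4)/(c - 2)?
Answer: 180568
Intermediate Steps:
A(c, d) = (-4 + d)/(-2 + c)
v(S, f) = -187 - 30*S (v(S, f) = -7 + (-14 - 16)*(6 + S) = -7 - 30*(6 + S) = -7 + (-180 - 30*S) = -187 - 30*S)
z(2)*62 - 908*v(A(-3, 2), -6) = -2*62 - 908*(-187 - 30*(-4 + 2)/(-2 - 3)) = -124 - 908*(-187 - 30*(-2)/(-5)) = -124 - 908*(-187 - (-6)*(-2)) = -124 - 908*(-187 - 30*2/5) = -124 - 908*(-187 - 12) = -124 - 908*(-199) = -124 + 180692 = 180568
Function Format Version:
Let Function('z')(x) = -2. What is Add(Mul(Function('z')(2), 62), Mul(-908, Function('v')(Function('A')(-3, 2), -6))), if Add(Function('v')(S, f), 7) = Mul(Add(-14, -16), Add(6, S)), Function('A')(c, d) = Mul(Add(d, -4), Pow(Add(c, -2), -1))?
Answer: 180568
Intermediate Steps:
Function('A')(c, d) = Mul(Pow(Add(-2, c), -1), Add(-4, d)) (Function('A')(c, d) = Mul(Add(-4, d), Pow(Add(-2, c), -1)) = Mul(Pow(Add(-2, c), -1), Add(-4, d)))
Function('v')(S, f) = Add(-187, Mul(-30, S)) (Function('v')(S, f) = Add(-7, Mul(Add(-14, -16), Add(6, S))) = Add(-7, Mul(-30, Add(6, S))) = Add(-7, Add(-180, Mul(-30, S))) = Add(-187, Mul(-30, S)))
Add(Mul(Function('z')(2), 62), Mul(-908, Function('v')(Function('A')(-3, 2), -6))) = Add(Mul(-2, 62), Mul(-908, Add(-187, Mul(-30, Mul(Pow(Add(-2, -3), -1), Add(-4, 2)))))) = Add(-124, Mul(-908, Add(-187, Mul(-30, Mul(Pow(-5, -1), -2))))) = Add(-124, Mul(-908, Add(-187, Mul(-30, Mul(Rational(-1, 5), -2))))) = Add(-124, Mul(-908, Add(-187, Mul(-30, Rational(2, 5))))) = Add(-124, Mul(-908, Add(-187, -12))) = Add(-124, Mul(-908, -199)) = Add(-124, 180692) = 180568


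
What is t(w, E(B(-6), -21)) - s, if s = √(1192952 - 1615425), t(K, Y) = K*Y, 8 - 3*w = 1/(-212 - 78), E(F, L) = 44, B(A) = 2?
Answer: 51062/435 - I*√422473 ≈ 117.38 - 649.98*I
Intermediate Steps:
w = 2321/870 (w = 8/3 - 1/(3*(-212 - 78)) = 8/3 - ⅓/(-290) = 8/3 - ⅓*(-1/290) = 8/3 + 1/870 = 2321/870 ≈ 2.6678)
s = I*√422473 (s = √(-422473) = I*√422473 ≈ 649.98*I)
t(w, E(B(-6), -21)) - s = (2321/870)*44 - I*√422473 = 51062/435 - I*√422473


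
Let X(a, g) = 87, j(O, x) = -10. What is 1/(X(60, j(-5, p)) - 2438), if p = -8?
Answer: -1/2351 ≈ -0.00042535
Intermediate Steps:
1/(X(60, j(-5, p)) - 2438) = 1/(87 - 2438) = 1/(-2351) = -1/2351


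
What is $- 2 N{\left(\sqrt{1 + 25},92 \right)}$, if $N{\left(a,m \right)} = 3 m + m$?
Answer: $-736$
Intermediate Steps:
$N{\left(a,m \right)} = 4 m$
$- 2 N{\left(\sqrt{1 + 25},92 \right)} = - 2 \cdot 4 \cdot 92 = \left(-2\right) 368 = -736$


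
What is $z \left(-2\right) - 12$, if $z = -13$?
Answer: $14$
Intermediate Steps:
$z \left(-2\right) - 12 = \left(-13\right) \left(-2\right) - 12 = 26 - 12 = 14$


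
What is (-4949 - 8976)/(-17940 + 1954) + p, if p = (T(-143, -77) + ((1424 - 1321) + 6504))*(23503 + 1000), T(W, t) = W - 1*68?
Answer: 2505344925293/15986 ≈ 1.5672e+8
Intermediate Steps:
T(W, t) = -68 + W (T(W, t) = W - 68 = -68 + W)
p = 156721188 (p = ((-68 - 143) + ((1424 - 1321) + 6504))*(23503 + 1000) = (-211 + (103 + 6504))*24503 = (-211 + 6607)*24503 = 6396*24503 = 156721188)
(-4949 - 8976)/(-17940 + 1954) + p = (-4949 - 8976)/(-17940 + 1954) + 156721188 = -13925/(-15986) + 156721188 = -13925*(-1/15986) + 156721188 = 13925/15986 + 156721188 = 2505344925293/15986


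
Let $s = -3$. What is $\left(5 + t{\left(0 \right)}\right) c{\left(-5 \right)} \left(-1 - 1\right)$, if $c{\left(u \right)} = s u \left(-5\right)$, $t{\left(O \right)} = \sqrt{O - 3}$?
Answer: $750 + 150 i \sqrt{3} \approx 750.0 + 259.81 i$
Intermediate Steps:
$t{\left(O \right)} = \sqrt{-3 + O}$
$c{\left(u \right)} = 15 u$ ($c{\left(u \right)} = - 3 u \left(-5\right) = 15 u$)
$\left(5 + t{\left(0 \right)}\right) c{\left(-5 \right)} \left(-1 - 1\right) = \left(5 + \sqrt{-3 + 0}\right) 15 \left(-5\right) \left(-1 - 1\right) = \left(5 + \sqrt{-3}\right) \left(\left(-75\right) \left(-2\right)\right) = \left(5 + i \sqrt{3}\right) 150 = 750 + 150 i \sqrt{3}$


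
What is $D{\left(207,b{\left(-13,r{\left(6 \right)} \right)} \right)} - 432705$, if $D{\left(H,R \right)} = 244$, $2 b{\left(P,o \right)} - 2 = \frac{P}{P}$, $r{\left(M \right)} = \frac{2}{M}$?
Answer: $-432461$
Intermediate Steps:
$b{\left(P,o \right)} = \frac{3}{2}$ ($b{\left(P,o \right)} = 1 + \frac{P \frac{1}{P}}{2} = 1 + \frac{1}{2} \cdot 1 = 1 + \frac{1}{2} = \frac{3}{2}$)
$D{\left(207,b{\left(-13,r{\left(6 \right)} \right)} \right)} - 432705 = 244 - 432705 = -432461$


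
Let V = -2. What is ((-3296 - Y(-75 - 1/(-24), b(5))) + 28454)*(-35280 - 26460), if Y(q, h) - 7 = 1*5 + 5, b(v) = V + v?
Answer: -1552205340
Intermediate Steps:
b(v) = -2 + v
Y(q, h) = 17 (Y(q, h) = 7 + (1*5 + 5) = 7 + (5 + 5) = 7 + 10 = 17)
((-3296 - Y(-75 - 1/(-24), b(5))) + 28454)*(-35280 - 26460) = ((-3296 - 1*17) + 28454)*(-35280 - 26460) = ((-3296 - 17) + 28454)*(-61740) = (-3313 + 28454)*(-61740) = 25141*(-61740) = -1552205340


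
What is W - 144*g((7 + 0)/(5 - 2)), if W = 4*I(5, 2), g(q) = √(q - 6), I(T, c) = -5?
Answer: -20 - 48*I*√33 ≈ -20.0 - 275.74*I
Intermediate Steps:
g(q) = √(-6 + q)
W = -20 (W = 4*(-5) = -20)
W - 144*g((7 + 0)/(5 - 2)) = -20 - 144*√(-6 + (7 + 0)/(5 - 2)) = -20 - 144*√(-6 + 7/3) = -20 - 48*I*√33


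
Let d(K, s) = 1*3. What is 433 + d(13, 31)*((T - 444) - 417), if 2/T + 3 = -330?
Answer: -238652/111 ≈ -2150.0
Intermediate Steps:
T = -2/333 (T = 2/(-3 - 330) = 2/(-333) = 2*(-1/333) = -2/333 ≈ -0.0060060)
d(K, s) = 3
433 + d(13, 31)*((T - 444) - 417) = 433 + 3*((-2/333 - 444) - 417) = 433 + 3*(-147854/333 - 417) = 433 + 3*(-286715/333) = 433 - 286715/111 = -238652/111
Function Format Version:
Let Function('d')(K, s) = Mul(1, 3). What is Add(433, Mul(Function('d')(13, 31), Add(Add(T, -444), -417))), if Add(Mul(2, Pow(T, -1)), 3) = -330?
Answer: Rational(-238652, 111) ≈ -2150.0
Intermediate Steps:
T = Rational(-2, 333) (T = Mul(2, Pow(Add(-3, -330), -1)) = Mul(2, Pow(-333, -1)) = Mul(2, Rational(-1, 333)) = Rational(-2, 333) ≈ -0.0060060)
Function('d')(K, s) = 3
Add(433, Mul(Function('d')(13, 31), Add(Add(T, -444), -417))) = Add(433, Mul(3, Add(Add(Rational(-2, 333), -444), -417))) = Add(433, Mul(3, Add(Rational(-147854, 333), -417))) = Add(433, Mul(3, Rational(-286715, 333))) = Add(433, Rational(-286715, 111)) = Rational(-238652, 111)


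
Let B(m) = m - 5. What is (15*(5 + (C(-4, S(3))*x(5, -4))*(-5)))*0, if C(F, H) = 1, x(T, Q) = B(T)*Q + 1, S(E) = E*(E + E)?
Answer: 0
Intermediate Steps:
B(m) = -5 + m
S(E) = 2*E² (S(E) = E*(2*E) = 2*E²)
x(T, Q) = 1 + Q*(-5 + T) (x(T, Q) = (-5 + T)*Q + 1 = Q*(-5 + T) + 1 = 1 + Q*(-5 + T))
(15*(5 + (C(-4, S(3))*x(5, -4))*(-5)))*0 = (15*(5 + (1*(1 - 4*(-5 + 5)))*(-5)))*0 = (15*(5 + (1*(1 - 4*0))*(-5)))*0 = (15*(5 + (1*(1 + 0))*(-5)))*0 = (15*(5 + (1*1)*(-5)))*0 = (15*(5 + 1*(-5)))*0 = (15*(5 - 5))*0 = (15*0)*0 = 0*0 = 0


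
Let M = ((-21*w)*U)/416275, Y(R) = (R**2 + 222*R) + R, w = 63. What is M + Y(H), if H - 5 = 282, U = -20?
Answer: 12186039642/83255 ≈ 1.4637e+5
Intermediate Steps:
H = 287 (H = 5 + 282 = 287)
Y(R) = R**2 + 223*R
M = 5292/83255 (M = (-21*63*(-20))/416275 = -1323*(-20)*(1/416275) = 26460*(1/416275) = 5292/83255 ≈ 0.063564)
M + Y(H) = 5292/83255 + 287*(223 + 287) = 5292/83255 + 287*510 = 5292/83255 + 146370 = 12186039642/83255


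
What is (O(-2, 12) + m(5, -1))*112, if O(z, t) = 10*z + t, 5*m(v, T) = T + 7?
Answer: -3808/5 ≈ -761.60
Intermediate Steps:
m(v, T) = 7/5 + T/5 (m(v, T) = (T + 7)/5 = (7 + T)/5 = 7/5 + T/5)
O(z, t) = t + 10*z
(O(-2, 12) + m(5, -1))*112 = ((12 + 10*(-2)) + (7/5 + (⅕)*(-1)))*112 = ((12 - 20) + (7/5 - ⅕))*112 = (-8 + 6/5)*112 = -34/5*112 = -3808/5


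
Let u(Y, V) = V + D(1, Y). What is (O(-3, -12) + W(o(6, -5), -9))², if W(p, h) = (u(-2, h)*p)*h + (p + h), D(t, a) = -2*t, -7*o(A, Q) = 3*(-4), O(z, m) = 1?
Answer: 1308736/49 ≈ 26709.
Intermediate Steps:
o(A, Q) = 12/7 (o(A, Q) = -3*(-4)/7 = -⅐*(-12) = 12/7)
u(Y, V) = -2 + V (u(Y, V) = V - 2*1 = V - 2 = -2 + V)
W(p, h) = h + p + h*p*(-2 + h) (W(p, h) = ((-2 + h)*p)*h + (p + h) = (p*(-2 + h))*h + (h + p) = h*p*(-2 + h) + (h + p) = h + p + h*p*(-2 + h))
(O(-3, -12) + W(o(6, -5), -9))² = (1 + (-9 + 12/7 - 9*12/7*(-2 - 9)))² = (1 + (-9 + 12/7 - 9*12/7*(-11)))² = (1 + (-9 + 12/7 + 1188/7))² = (1 + 1137/7)² = (1144/7)² = 1308736/49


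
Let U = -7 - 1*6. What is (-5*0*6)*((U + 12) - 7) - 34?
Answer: -34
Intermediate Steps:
U = -13 (U = -7 - 6 = -13)
(-5*0*6)*((U + 12) - 7) - 34 = (-5*0*6)*((-13 + 12) - 7) - 34 = (0*6)*(-1 - 7) - 34 = 0*(-8) - 34 = 0 - 34 = -34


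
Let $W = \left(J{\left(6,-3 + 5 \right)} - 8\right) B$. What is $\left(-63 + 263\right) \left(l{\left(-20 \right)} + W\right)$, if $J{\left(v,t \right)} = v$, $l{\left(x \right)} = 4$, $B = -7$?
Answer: $3600$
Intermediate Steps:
$W = 14$ ($W = \left(6 - 8\right) \left(-7\right) = \left(-2\right) \left(-7\right) = 14$)
$\left(-63 + 263\right) \left(l{\left(-20 \right)} + W\right) = \left(-63 + 263\right) \left(4 + 14\right) = 200 \cdot 18 = 3600$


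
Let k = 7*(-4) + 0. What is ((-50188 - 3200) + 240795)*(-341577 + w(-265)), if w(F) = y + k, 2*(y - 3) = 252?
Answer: -63994992732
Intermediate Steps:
y = 129 (y = 3 + (1/2)*252 = 3 + 126 = 129)
k = -28 (k = -28 + 0 = -28)
w(F) = 101 (w(F) = 129 - 28 = 101)
((-50188 - 3200) + 240795)*(-341577 + w(-265)) = ((-50188 - 3200) + 240795)*(-341577 + 101) = (-53388 + 240795)*(-341476) = 187407*(-341476) = -63994992732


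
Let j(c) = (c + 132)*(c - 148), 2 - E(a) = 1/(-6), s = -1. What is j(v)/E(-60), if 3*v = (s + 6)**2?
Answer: -352798/39 ≈ -9046.1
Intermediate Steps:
E(a) = 13/6 (E(a) = 2 - 1/(-6) = 2 - 1*(-1/6) = 2 + 1/6 = 13/6)
v = 25/3 (v = (-1 + 6)**2/3 = (1/3)*5**2 = (1/3)*25 = 25/3 ≈ 8.3333)
j(c) = (-148 + c)*(132 + c) (j(c) = (132 + c)*(-148 + c) = (-148 + c)*(132 + c))
j(v)/E(-60) = (-19536 + (25/3)**2 - 16*25/3)/(13/6) = (-19536 + 625/9 - 400/3)*(6/13) = -176399/9*6/13 = -352798/39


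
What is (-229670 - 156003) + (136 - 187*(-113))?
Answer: -364406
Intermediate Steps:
(-229670 - 156003) + (136 - 187*(-113)) = -385673 + (136 + 21131) = -385673 + 21267 = -364406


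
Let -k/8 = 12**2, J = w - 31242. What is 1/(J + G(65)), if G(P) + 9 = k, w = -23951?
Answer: -1/56354 ≈ -1.7745e-5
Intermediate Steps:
J = -55193 (J = -23951 - 31242 = -55193)
k = -1152 (k = -8*12**2 = -8*144 = -1152)
G(P) = -1161 (G(P) = -9 - 1152 = -1161)
1/(J + G(65)) = 1/(-55193 - 1161) = 1/(-56354) = -1/56354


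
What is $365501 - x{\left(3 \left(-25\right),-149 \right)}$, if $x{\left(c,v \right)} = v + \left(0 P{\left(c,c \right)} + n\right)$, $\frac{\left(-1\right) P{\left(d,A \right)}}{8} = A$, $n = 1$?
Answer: $365649$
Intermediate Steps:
$P{\left(d,A \right)} = - 8 A$
$x{\left(c,v \right)} = 1 + v$ ($x{\left(c,v \right)} = v + \left(0 \left(- 8 c\right) + 1\right) = v + \left(0 + 1\right) = v + 1 = 1 + v$)
$365501 - x{\left(3 \left(-25\right),-149 \right)} = 365501 - \left(1 - 149\right) = 365501 - -148 = 365501 + 148 = 365649$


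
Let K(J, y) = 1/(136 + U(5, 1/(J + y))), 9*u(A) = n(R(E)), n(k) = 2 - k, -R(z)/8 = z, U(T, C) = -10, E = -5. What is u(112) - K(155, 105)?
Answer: -533/126 ≈ -4.2302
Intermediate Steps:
R(z) = -8*z
u(A) = -38/9 (u(A) = (2 - (-8)*(-5))/9 = (2 - 1*40)/9 = (2 - 40)/9 = (1/9)*(-38) = -38/9)
K(J, y) = 1/126 (K(J, y) = 1/(136 - 10) = 1/126)
u(112) - K(155, 105) = -38/9 - 1*1/126 = -38/9 - 1/126 = -533/126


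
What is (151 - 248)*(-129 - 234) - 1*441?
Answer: 34770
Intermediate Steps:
(151 - 248)*(-129 - 234) - 1*441 = -97*(-363) - 441 = 35211 - 441 = 34770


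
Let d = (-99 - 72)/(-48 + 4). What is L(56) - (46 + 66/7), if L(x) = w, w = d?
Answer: -15875/308 ≈ -51.542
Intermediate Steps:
d = 171/44 (d = -171/(-44) = -171*(-1/44) = 171/44 ≈ 3.8864)
w = 171/44 ≈ 3.8864
L(x) = 171/44
L(56) - (46 + 66/7) = 171/44 - (46 + 66/7) = 171/44 - 1*388/7 = 171/44 - 388/7 = -15875/308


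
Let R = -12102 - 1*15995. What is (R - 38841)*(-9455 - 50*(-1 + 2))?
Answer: 636245690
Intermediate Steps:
R = -28097 (R = -12102 - 15995 = -28097)
(R - 38841)*(-9455 - 50*(-1 + 2)) = (-28097 - 38841)*(-9455 - 50*(-1 + 2)) = -66938*(-9455 - 50*1) = -66938*(-9455 - 50) = -66938*(-9505) = 636245690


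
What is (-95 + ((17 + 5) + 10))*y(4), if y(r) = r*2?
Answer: -504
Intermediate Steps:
y(r) = 2*r
(-95 + ((17 + 5) + 10))*y(4) = (-95 + ((17 + 5) + 10))*(2*4) = (-95 + (22 + 10))*8 = (-95 + 32)*8 = -63*8 = -504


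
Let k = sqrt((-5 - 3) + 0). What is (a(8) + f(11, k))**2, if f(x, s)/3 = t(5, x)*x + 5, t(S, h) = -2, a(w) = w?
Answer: 1849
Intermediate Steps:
k = 2*I*sqrt(2) (k = sqrt(-8 + 0) = sqrt(-8) = 2*I*sqrt(2) ≈ 2.8284*I)
f(x, s) = 15 - 6*x (f(x, s) = 3*(-2*x + 5) = 3*(5 - 2*x) = 15 - 6*x)
(a(8) + f(11, k))**2 = (8 + (15 - 6*11))**2 = (8 + (15 - 66))**2 = (8 - 51)**2 = (-43)**2 = 1849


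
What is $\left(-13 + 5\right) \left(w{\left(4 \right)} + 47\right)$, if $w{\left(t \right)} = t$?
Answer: $-408$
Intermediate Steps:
$\left(-13 + 5\right) \left(w{\left(4 \right)} + 47\right) = \left(-13 + 5\right) \left(4 + 47\right) = \left(-8\right) 51 = -408$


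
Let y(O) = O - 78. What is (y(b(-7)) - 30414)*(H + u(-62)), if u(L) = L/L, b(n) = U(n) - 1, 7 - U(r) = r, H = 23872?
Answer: -727625167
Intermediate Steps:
U(r) = 7 - r
b(n) = 6 - n (b(n) = (7 - n) - 1 = 6 - n)
u(L) = 1
y(O) = -78 + O
(y(b(-7)) - 30414)*(H + u(-62)) = ((-78 + (6 - 1*(-7))) - 30414)*(23872 + 1) = ((-78 + (6 + 7)) - 30414)*23873 = ((-78 + 13) - 30414)*23873 = (-65 - 30414)*23873 = -30479*23873 = -727625167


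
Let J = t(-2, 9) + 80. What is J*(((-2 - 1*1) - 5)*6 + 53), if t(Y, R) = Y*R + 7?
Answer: 345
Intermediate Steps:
t(Y, R) = 7 + R*Y (t(Y, R) = R*Y + 7 = 7 + R*Y)
J = 69 (J = (7 + 9*(-2)) + 80 = (7 - 18) + 80 = -11 + 80 = 69)
J*(((-2 - 1*1) - 5)*6 + 53) = 69*(((-2 - 1*1) - 5)*6 + 53) = 69*(((-2 - 1) - 5)*6 + 53) = 69*((-3 - 5)*6 + 53) = 69*(-8*6 + 53) = 69*(-48 + 53) = 69*5 = 345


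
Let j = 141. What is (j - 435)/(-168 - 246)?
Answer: 49/69 ≈ 0.71014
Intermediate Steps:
(j - 435)/(-168 - 246) = (141 - 435)/(-168 - 246) = -294/(-414) = -294*(-1/414) = 49/69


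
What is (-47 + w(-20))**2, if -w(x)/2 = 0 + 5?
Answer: 3249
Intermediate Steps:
w(x) = -10 (w(x) = -2*(0 + 5) = -2*5 = -10)
(-47 + w(-20))**2 = (-47 - 10)**2 = (-57)**2 = 3249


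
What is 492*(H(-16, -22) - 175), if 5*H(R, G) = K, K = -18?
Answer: -439356/5 ≈ -87871.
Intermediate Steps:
H(R, G) = -18/5 (H(R, G) = (1/5)*(-18) = -18/5)
492*(H(-16, -22) - 175) = 492*(-18/5 - 175) = 492*(-893/5) = -439356/5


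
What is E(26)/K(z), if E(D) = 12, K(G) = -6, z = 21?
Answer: -2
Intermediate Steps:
E(26)/K(z) = 12/(-6) = 12*(-⅙) = -2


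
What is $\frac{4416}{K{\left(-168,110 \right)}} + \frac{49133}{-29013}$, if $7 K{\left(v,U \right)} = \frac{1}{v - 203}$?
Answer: $- \frac{332731345709}{29013} \approx -1.1468 \cdot 10^{7}$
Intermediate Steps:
$K{\left(v,U \right)} = \frac{1}{7 \left(-203 + v\right)}$ ($K{\left(v,U \right)} = \frac{1}{7 \left(v - 203\right)} = \frac{1}{7 \left(-203 + v\right)}$)
$\frac{4416}{K{\left(-168,110 \right)}} + \frac{49133}{-29013} = \frac{4416}{\frac{1}{7} \frac{1}{-203 - 168}} + \frac{49133}{-29013} = \frac{4416}{\frac{1}{7} \frac{1}{-371}} + 49133 \left(- \frac{1}{29013}\right) = \frac{4416}{\frac{1}{7} \left(- \frac{1}{371}\right)} - \frac{49133}{29013} = \frac{4416}{- \frac{1}{2597}} - \frac{49133}{29013} = 4416 \left(-2597\right) - \frac{49133}{29013} = -11468352 - \frac{49133}{29013} = - \frac{332731345709}{29013}$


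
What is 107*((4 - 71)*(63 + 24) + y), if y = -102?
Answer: -634617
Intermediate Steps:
107*((4 - 71)*(63 + 24) + y) = 107*((4 - 71)*(63 + 24) - 102) = 107*(-67*87 - 102) = 107*(-5829 - 102) = 107*(-5931) = -634617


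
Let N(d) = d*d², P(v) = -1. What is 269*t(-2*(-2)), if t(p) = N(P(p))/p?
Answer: -269/4 ≈ -67.250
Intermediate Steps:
N(d) = d³
t(p) = -1/p (t(p) = (-1)³/p = -1/p)
269*t(-2*(-2)) = 269*(-1/((-2*(-2)))) = 269*(-1/4) = 269*(-1*¼) = 269*(-¼) = -269/4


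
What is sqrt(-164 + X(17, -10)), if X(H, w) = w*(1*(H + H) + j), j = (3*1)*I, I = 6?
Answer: 6*I*sqrt(19) ≈ 26.153*I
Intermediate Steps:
j = 18 (j = (3*1)*6 = 3*6 = 18)
X(H, w) = w*(18 + 2*H) (X(H, w) = w*(1*(H + H) + 18) = w*(1*(2*H) + 18) = w*(2*H + 18) = w*(18 + 2*H))
sqrt(-164 + X(17, -10)) = sqrt(-164 + 2*(-10)*(9 + 17)) = sqrt(-164 + 2*(-10)*26) = sqrt(-164 - 520) = sqrt(-684) = 6*I*sqrt(19)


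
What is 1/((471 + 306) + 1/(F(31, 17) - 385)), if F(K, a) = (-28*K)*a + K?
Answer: 15110/11740469 ≈ 0.0012870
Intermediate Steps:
F(K, a) = K - 28*K*a (F(K, a) = -28*K*a + K = K - 28*K*a)
1/((471 + 306) + 1/(F(31, 17) - 385)) = 1/((471 + 306) + 1/(31*(1 - 28*17) - 385)) = 1/(777 + 1/(31*(1 - 476) - 385)) = 1/(777 + 1/(31*(-475) - 385)) = 1/(777 + 1/(-14725 - 385)) = 1/(777 + 1/(-15110)) = 1/(777 - 1/15110) = 1/(11740469/15110) = 15110/11740469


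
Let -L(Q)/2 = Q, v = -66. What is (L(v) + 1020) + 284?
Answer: 1436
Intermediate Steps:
L(Q) = -2*Q
(L(v) + 1020) + 284 = (-2*(-66) + 1020) + 284 = (132 + 1020) + 284 = 1152 + 284 = 1436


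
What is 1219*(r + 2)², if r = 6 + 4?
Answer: 175536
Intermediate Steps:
r = 10
1219*(r + 2)² = 1219*(10 + 2)² = 1219*12² = 1219*144 = 175536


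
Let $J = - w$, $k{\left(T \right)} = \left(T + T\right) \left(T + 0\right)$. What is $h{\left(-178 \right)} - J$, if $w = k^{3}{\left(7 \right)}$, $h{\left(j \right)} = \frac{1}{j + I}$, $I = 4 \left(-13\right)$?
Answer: $\frac{216474159}{230} \approx 9.4119 \cdot 10^{5}$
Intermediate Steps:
$k{\left(T \right)} = 2 T^{2}$ ($k{\left(T \right)} = 2 T T = 2 T^{2}$)
$I = -52$
$h{\left(j \right)} = \frac{1}{-52 + j}$ ($h{\left(j \right)} = \frac{1}{j - 52} = \frac{1}{-52 + j}$)
$w = 941192$ ($w = \left(2 \cdot 7^{2}\right)^{3} = \left(2 \cdot 49\right)^{3} = 98^{3} = 941192$)
$J = -941192$ ($J = \left(-1\right) 941192 = -941192$)
$h{\left(-178 \right)} - J = \frac{1}{-52 - 178} - -941192 = \frac{1}{-230} + 941192 = - \frac{1}{230} + 941192 = \frac{216474159}{230}$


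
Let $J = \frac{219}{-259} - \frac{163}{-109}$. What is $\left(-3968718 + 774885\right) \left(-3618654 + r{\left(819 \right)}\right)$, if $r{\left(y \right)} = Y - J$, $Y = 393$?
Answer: $\frac{326240921397423621}{28231} \approx 1.1556 \cdot 10^{13}$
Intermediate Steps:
$J = \frac{18346}{28231}$ ($J = 219 \left(- \frac{1}{259}\right) - - \frac{163}{109} = - \frac{219}{259} + \frac{163}{109} = \frac{18346}{28231} \approx 0.64985$)
$r{\left(y \right)} = \frac{11076437}{28231}$ ($r{\left(y \right)} = 393 - \frac{18346}{28231} = \frac{11076437}{28231}$)
$\left(-3968718 + 774885\right) \left(-3618654 + r{\left(819 \right)}\right) = \left(-3968718 + 774885\right) \left(-3618654 + \frac{11076437}{28231}\right) = \left(-3193833\right) \left(- \frac{102147144637}{28231}\right) = \frac{326240921397423621}{28231}$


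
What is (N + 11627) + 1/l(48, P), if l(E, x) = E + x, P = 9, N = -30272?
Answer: -1062764/57 ≈ -18645.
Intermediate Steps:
(N + 11627) + 1/l(48, P) = (-30272 + 11627) + 1/(48 + 9) = -18645 + 1/57 = -1062764/57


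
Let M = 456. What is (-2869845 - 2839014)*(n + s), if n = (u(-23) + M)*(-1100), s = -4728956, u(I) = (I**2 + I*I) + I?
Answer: 36360042667104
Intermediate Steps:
u(I) = I + 2*I**2 (u(I) = (I**2 + I**2) + I = 2*I**2 + I = I + 2*I**2)
n = -1640100 (n = (-23*(1 + 2*(-23)) + 456)*(-1100) = (-23*(1 - 46) + 456)*(-1100) = (-23*(-45) + 456)*(-1100) = (1035 + 456)*(-1100) = 1491*(-1100) = -1640100)
(-2869845 - 2839014)*(n + s) = (-2869845 - 2839014)*(-1640100 - 4728956) = -5708859*(-6369056) = 36360042667104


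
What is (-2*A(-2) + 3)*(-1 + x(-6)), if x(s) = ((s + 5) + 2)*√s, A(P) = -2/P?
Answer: -1 + I*√6 ≈ -1.0 + 2.4495*I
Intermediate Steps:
A(P) = -2/P
x(s) = √s*(7 + s) (x(s) = ((5 + s) + 2)*√s = (7 + s)*√s = √s*(7 + s))
(-2*A(-2) + 3)*(-1 + x(-6)) = (-(-4)/(-2) + 3)*(-1 + √(-6)*(7 - 6)) = (-(-4)*(-1)/2 + 3)*(-1 + (I*√6)*1) = (-2*1 + 3)*(-1 + I*√6) = (-2 + 3)*(-1 + I*√6) = 1*(-1 + I*√6) = -1 + I*√6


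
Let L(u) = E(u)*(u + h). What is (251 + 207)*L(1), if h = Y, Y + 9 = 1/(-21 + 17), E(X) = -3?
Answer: 22671/2 ≈ 11336.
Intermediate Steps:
Y = -37/4 (Y = -9 + 1/(-21 + 17) = -9 + 1/(-4) = -9 - 1/4 = -37/4 ≈ -9.2500)
h = -37/4 ≈ -9.2500
L(u) = 111/4 - 3*u (L(u) = -3*(u - 37/4) = -3*(-37/4 + u) = 111/4 - 3*u)
(251 + 207)*L(1) = (251 + 207)*(111/4 - 3*1) = 458*(111/4 - 3) = 458*(99/4) = 22671/2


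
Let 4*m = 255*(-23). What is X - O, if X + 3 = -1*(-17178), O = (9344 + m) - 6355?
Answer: 62609/4 ≈ 15652.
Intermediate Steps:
m = -5865/4 (m = (255*(-23))/4 = (¼)*(-5865) = -5865/4 ≈ -1466.3)
O = 6091/4 (O = (9344 - 5865/4) - 6355 = 31511/4 - 6355 = 6091/4 ≈ 1522.8)
X = 17175 (X = -3 - 1*(-17178) = -3 + 17178 = 17175)
X - O = 17175 - 1*6091/4 = 17175 - 6091/4 = 62609/4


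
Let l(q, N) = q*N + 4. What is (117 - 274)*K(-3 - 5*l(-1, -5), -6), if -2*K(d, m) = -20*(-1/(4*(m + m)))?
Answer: -785/24 ≈ -32.708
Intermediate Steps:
l(q, N) = 4 + N*q (l(q, N) = N*q + 4 = 4 + N*q)
K(d, m) = -5/(4*m) (K(d, m) = -(-10)/((-4*(m + m))) = -(-10)/((-8*m)) = -(-10)*(-1/(8*m)) = -5/(4*m))
(117 - 274)*K(-3 - 5*l(-1, -5), -6) = (117 - 274)*(-5/4/(-6)) = -(-785)*(-1)/(4*6) = -157*5/24 = -785/24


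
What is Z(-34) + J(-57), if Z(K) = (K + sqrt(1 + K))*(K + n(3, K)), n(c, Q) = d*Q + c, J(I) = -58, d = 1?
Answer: 2152 - 65*I*sqrt(33) ≈ 2152.0 - 373.4*I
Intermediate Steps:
n(c, Q) = Q + c (n(c, Q) = 1*Q + c = Q + c)
Z(K) = (3 + 2*K)*(K + sqrt(1 + K)) (Z(K) = (K + sqrt(1 + K))*(K + (K + 3)) = (K + sqrt(1 + K))*(K + (3 + K)) = (K + sqrt(1 + K))*(3 + 2*K) = (3 + 2*K)*(K + sqrt(1 + K)))
Z(-34) + J(-57) = ((-34)**2 - 34*sqrt(1 - 34) - 34*(3 - 34) + sqrt(1 - 34)*(3 - 34)) - 58 = (1156 - 34*I*sqrt(33) - 34*(-31) + sqrt(-33)*(-31)) - 58 = (1156 - 34*I*sqrt(33) + 1054 + (I*sqrt(33))*(-31)) - 58 = (1156 - 34*I*sqrt(33) + 1054 - 31*I*sqrt(33)) - 58 = (2210 - 65*I*sqrt(33)) - 58 = 2152 - 65*I*sqrt(33)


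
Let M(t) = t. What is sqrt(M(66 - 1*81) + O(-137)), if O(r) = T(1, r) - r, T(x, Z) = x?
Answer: sqrt(123) ≈ 11.091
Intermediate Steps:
O(r) = 1 - r
sqrt(M(66 - 1*81) + O(-137)) = sqrt((66 - 1*81) + (1 - 1*(-137))) = sqrt((66 - 81) + (1 + 137)) = sqrt(-15 + 138) = sqrt(123)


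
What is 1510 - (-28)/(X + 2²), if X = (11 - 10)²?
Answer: 7578/5 ≈ 1515.6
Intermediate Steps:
X = 1 (X = 1² = 1)
1510 - (-28)/(X + 2²) = 1510 - (-28)/(1 + 2²) = 1510 - (-28)/(1 + 4) = 1510 - (-28)/5 = 1510 - 1*(-28/5) = 1510 + 28/5 = 7578/5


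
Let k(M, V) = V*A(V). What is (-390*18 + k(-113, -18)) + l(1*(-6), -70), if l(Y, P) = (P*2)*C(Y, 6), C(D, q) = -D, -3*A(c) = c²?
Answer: -5916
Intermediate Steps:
A(c) = -c²/3
k(M, V) = -V³/3 (k(M, V) = V*(-V²/3) = -V³/3)
l(Y, P) = -2*P*Y (l(Y, P) = (P*2)*(-Y) = (2*P)*(-Y) = -2*P*Y)
(-390*18 + k(-113, -18)) + l(1*(-6), -70) = (-390*18 - ⅓*(-18)³) - 2*(-70)*1*(-6) = (-7020 - ⅓*(-5832)) - 2*(-70)*(-6) = (-7020 + 1944) - 840 = -5076 - 840 = -5916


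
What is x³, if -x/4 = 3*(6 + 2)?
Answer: -884736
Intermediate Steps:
x = -96 (x = -12*(6 + 2) = -12*8 = -4*24 = -96)
x³ = (-96)³ = -884736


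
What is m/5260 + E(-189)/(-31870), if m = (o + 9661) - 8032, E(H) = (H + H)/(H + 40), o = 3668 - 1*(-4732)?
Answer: 4762202199/2497779380 ≈ 1.9066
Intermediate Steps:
o = 8400 (o = 3668 + 4732 = 8400)
E(H) = 2*H/(40 + H) (E(H) = (2*H)/(40 + H) = 2*H/(40 + H))
m = 10029 (m = (8400 + 9661) - 8032 = 18061 - 8032 = 10029)
m/5260 + E(-189)/(-31870) = 10029/5260 + (2*(-189)/(40 - 189))/(-31870) = 10029*(1/5260) + (2*(-189)/(-149))*(-1/31870) = 10029/5260 + (2*(-189)*(-1/149))*(-1/31870) = 10029/5260 + (378/149)*(-1/31870) = 10029/5260 - 189/2374315 = 4762202199/2497779380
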